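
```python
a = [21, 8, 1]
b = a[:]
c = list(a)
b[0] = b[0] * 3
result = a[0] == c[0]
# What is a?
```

After line 1: a = [21, 8, 1]
After line 2 (b = a[:], copy): a = [21, 8, 1], b = [21, 8, 1]
After line 3 (c = list(a) is a copy, new object): c = [21, 8, 1]
After line 4 (b[0] = 21 * 3 = 63; only b mutates (copy)): a = [21, 8, 1], b = [63, 8, 1], c = [21, 8, 1]
After line 5 (a[0] = 21, c[0] = 21; result = True)

[21, 8, 1]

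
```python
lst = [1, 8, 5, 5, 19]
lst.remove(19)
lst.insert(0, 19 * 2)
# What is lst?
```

After line 1: lst = [1, 8, 5, 5, 19]
After line 2 (remove first 19): lst = [1, 8, 5, 5]
After line 3 (insert 38 at index 0): lst = [38, 1, 8, 5, 5]

[38, 1, 8, 5, 5]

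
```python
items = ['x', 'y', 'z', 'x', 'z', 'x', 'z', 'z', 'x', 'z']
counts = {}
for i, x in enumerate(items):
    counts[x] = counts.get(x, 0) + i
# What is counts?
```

Initial: counts = {}, items = ['x', 'y', 'z', 'x', 'z', 'x', 'z', 'z', 'x', 'z']
i=0, x='x': counts = {'x': 0}
i=1, x='y': counts = {'x': 0, 'y': 1}
i=2, x='z': counts = {'x': 0, 'y': 1, 'z': 2}
i=3, x='x': counts = {'x': 3, 'y': 1, 'z': 2}
i=4, x='z': counts = {'x': 3, 'y': 1, 'z': 6}
i=5, x='x': counts = {'x': 8, 'y': 1, 'z': 6}
i=6, x='z': counts = {'x': 8, 'y': 1, 'z': 12}
i=7, x='z': counts = {'x': 8, 'y': 1, 'z': 19}
i=8, x='x': counts = {'x': 16, 'y': 1, 'z': 19}
i=9, x='z': counts = {'x': 16, 'y': 1, 'z': 28}

{'x': 16, 'y': 1, 'z': 28}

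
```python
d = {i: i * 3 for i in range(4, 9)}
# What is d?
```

{4: 12, 5: 15, 6: 18, 7: 21, 8: 24}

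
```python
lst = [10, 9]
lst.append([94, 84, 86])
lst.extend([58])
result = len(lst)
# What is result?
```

After line 1: lst = [10, 9]
After line 2 (append adds [94, 84, 86] as single element): lst = [10, 9, [94, 84, 86]]
After line 3 (extend unpacks [58], adds 58): lst = [10, 9, [94, 84, 86], 58]
After line 4: result = len(lst) = 4

4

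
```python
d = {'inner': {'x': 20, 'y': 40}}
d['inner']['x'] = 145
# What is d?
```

After line 1: d = {'inner': {'x': 20, 'y': 40}}
After line 2 (inner x overwritten): d = {'inner': {'x': 145, 'y': 40}}

{'inner': {'x': 145, 'y': 40}}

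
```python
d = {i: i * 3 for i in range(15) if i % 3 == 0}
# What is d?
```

{0: 0, 3: 9, 6: 18, 9: 27, 12: 36}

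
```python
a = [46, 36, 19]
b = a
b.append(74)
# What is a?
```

After line 1: a = [46, 36, 19]
After line 2 (b = a is an alias, same object): a = [46, 36, 19], b = [46, 36, 19]
After line 3 (b.append mutates the shared list): a = [46, 36, 19, 74], b = [46, 36, 19, 74]

[46, 36, 19, 74]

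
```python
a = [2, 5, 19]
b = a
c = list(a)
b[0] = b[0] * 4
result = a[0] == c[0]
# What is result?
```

After line 1: a = [2, 5, 19]
After line 2 (b = a, alias): a = [2, 5, 19], b = [2, 5, 19]
After line 3 (c = list(a) is a copy, new object): c = [2, 5, 19]
After line 4 (b[0] = 2 * 4 = 8; mutates shared a/b): a = b = [8, 5, 19], c = [2, 5, 19]
After line 5 (a[0] = 8, c[0] = 2; result = False)

False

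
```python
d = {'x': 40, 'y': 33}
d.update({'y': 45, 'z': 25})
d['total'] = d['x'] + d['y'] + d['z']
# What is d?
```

After line 1: d = {'x': 40, 'y': 33}
After line 2 (y overwritten, z added): d = {'x': 40, 'y': 45, 'z': 25}
After line 3 (total = 40 + 45 + 25 = 110): d = {'x': 40, 'y': 45, 'z': 25, 'total': 110}

{'x': 40, 'y': 45, 'z': 25, 'total': 110}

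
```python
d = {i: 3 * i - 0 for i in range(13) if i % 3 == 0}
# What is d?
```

{0: 0, 3: 9, 6: 18, 9: 27, 12: 36}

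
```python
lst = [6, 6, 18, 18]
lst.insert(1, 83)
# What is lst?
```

[6, 83, 6, 18, 18]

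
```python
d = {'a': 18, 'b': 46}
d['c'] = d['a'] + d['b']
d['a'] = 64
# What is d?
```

After line 1: d = {'a': 18, 'b': 46}
After line 2 (d['c'] = 18 + 46): d = {'a': 18, 'b': 46, 'c': 64}
After line 3: d = {'a': 64, 'b': 46, 'c': 64}

{'a': 64, 'b': 46, 'c': 64}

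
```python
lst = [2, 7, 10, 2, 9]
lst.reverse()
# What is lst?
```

[9, 2, 10, 7, 2]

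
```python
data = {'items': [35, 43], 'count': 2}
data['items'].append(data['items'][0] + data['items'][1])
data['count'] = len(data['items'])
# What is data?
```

After line 1: data = {'items': [35, 43], 'count': 2}
After line 2 (append 35 + 43 = 78): data = {'items': [35, 43, 78], 'count': 2}
After line 3 (count = len(items) = 3): data = {'items': [35, 43, 78], 'count': 3}

{'items': [35, 43, 78], 'count': 3}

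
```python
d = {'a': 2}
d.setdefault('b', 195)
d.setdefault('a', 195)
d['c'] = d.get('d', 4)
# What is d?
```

After line 1: d = {'a': 2}
After line 2 (setdefault adds 'b'=195): d = {'a': 2, 'b': 195}
After line 3 (setdefault 'a' no-op, already exists): d = {'a': 2, 'b': 195}
After line 4 (get('d', 4) returns default since 'd' not in d): d = {'a': 2, 'b': 195, 'c': 4}

{'a': 2, 'b': 195, 'c': 4}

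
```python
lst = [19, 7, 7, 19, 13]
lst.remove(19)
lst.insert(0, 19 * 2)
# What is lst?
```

After line 1: lst = [19, 7, 7, 19, 13]
After line 2 (remove first 19): lst = [7, 7, 19, 13]
After line 3 (insert 38 at index 0): lst = [38, 7, 7, 19, 13]

[38, 7, 7, 19, 13]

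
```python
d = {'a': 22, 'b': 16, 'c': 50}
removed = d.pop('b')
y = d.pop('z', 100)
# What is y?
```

After line 1: d = {'a': 22, 'b': 16, 'c': 50}
After line 2 (pop 'b' returns 16): d = {'a': 22, 'c': 50}, removed = 16
After line 3 (pop 'z' missing, returns default 100): d = {'a': 22, 'c': 50}, y = 100

100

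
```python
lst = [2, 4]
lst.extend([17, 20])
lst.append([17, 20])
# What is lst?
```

After line 1: lst = [2, 4]
After line 2 (extend unpacks [17, 20]): lst = [2, 4, 17, 20]
After line 3 (append adds [17, 20] as single element): lst = [2, 4, 17, 20, [17, 20]]

[2, 4, 17, 20, [17, 20]]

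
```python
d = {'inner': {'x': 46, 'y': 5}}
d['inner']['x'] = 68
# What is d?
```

After line 1: d = {'inner': {'x': 46, 'y': 5}}
After line 2 (inner x overwritten): d = {'inner': {'x': 68, 'y': 5}}

{'inner': {'x': 68, 'y': 5}}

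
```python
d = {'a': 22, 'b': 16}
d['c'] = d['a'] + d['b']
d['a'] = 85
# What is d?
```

After line 1: d = {'a': 22, 'b': 16}
After line 2 (d['c'] = 22 + 16): d = {'a': 22, 'b': 16, 'c': 38}
After line 3: d = {'a': 85, 'b': 16, 'c': 38}

{'a': 85, 'b': 16, 'c': 38}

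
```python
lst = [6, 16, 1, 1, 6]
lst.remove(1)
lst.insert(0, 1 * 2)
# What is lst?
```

After line 1: lst = [6, 16, 1, 1, 6]
After line 2 (remove first 1): lst = [6, 16, 1, 6]
After line 3 (insert 2 at index 0): lst = [2, 6, 16, 1, 6]

[2, 6, 16, 1, 6]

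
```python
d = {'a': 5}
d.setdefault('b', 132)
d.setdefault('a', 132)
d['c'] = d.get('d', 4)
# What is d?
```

After line 1: d = {'a': 5}
After line 2 (setdefault adds 'b'=132): d = {'a': 5, 'b': 132}
After line 3 (setdefault 'a' no-op, already exists): d = {'a': 5, 'b': 132}
After line 4 (get('d', 4) returns default since 'd' not in d): d = {'a': 5, 'b': 132, 'c': 4}

{'a': 5, 'b': 132, 'c': 4}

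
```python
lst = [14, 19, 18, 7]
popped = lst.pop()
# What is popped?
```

7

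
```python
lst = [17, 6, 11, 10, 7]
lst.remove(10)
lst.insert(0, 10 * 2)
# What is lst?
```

After line 1: lst = [17, 6, 11, 10, 7]
After line 2 (remove first 10): lst = [17, 6, 11, 7]
After line 3 (insert 20 at index 0): lst = [20, 17, 6, 11, 7]

[20, 17, 6, 11, 7]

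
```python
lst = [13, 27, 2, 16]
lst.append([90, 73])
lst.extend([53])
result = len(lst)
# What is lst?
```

After line 1: lst = [13, 27, 2, 16]
After line 2 (append adds [90, 73] as single element): lst = [13, 27, 2, 16, [90, 73]]
After line 3 (extend unpacks [53], adds 53): lst = [13, 27, 2, 16, [90, 73], 53]
After line 4: result = len(lst) = 6

[13, 27, 2, 16, [90, 73], 53]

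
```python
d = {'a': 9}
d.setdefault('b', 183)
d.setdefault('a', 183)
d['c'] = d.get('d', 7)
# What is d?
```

After line 1: d = {'a': 9}
After line 2 (setdefault adds 'b'=183): d = {'a': 9, 'b': 183}
After line 3 (setdefault 'a' no-op, already exists): d = {'a': 9, 'b': 183}
After line 4 (get('d', 7) returns default since 'd' not in d): d = {'a': 9, 'b': 183, 'c': 7}

{'a': 9, 'b': 183, 'c': 7}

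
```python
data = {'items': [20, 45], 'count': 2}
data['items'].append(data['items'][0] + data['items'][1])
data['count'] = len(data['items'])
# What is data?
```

After line 1: data = {'items': [20, 45], 'count': 2}
After line 2 (append 20 + 45 = 65): data = {'items': [20, 45, 65], 'count': 2}
After line 3 (count = len(items) = 3): data = {'items': [20, 45, 65], 'count': 3}

{'items': [20, 45, 65], 'count': 3}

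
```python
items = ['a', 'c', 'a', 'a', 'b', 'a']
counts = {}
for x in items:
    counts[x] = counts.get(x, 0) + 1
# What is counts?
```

Initial: counts = {}, items = ['a', 'c', 'a', 'a', 'b', 'a']
See 'a': counts = {'a': 1}
See 'c': counts = {'a': 1, 'c': 1}
See 'a': counts = {'a': 2, 'c': 1}
See 'a': counts = {'a': 3, 'c': 1}
See 'b': counts = {'a': 3, 'c': 1, 'b': 1}
See 'a': counts = {'a': 4, 'c': 1, 'b': 1}

{'a': 4, 'c': 1, 'b': 1}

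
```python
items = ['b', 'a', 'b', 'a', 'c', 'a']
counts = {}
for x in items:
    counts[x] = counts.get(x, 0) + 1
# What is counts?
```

Initial: counts = {}, items = ['b', 'a', 'b', 'a', 'c', 'a']
See 'b': counts = {'b': 1}
See 'a': counts = {'b': 1, 'a': 1}
See 'b': counts = {'b': 2, 'a': 1}
See 'a': counts = {'b': 2, 'a': 2}
See 'c': counts = {'b': 2, 'a': 2, 'c': 1}
See 'a': counts = {'b': 2, 'a': 3, 'c': 1}

{'b': 2, 'a': 3, 'c': 1}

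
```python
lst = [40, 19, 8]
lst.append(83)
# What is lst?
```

[40, 19, 8, 83]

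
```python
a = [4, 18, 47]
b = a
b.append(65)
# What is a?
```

After line 1: a = [4, 18, 47]
After line 2 (b = a is an alias, same object): a = [4, 18, 47], b = [4, 18, 47]
After line 3 (b.append mutates the shared list): a = [4, 18, 47, 65], b = [4, 18, 47, 65]

[4, 18, 47, 65]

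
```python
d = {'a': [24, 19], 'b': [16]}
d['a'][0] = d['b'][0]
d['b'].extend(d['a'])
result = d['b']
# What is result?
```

After line 1: d = {'a': [24, 19], 'b': [16]}
After line 2 (a[0] = b[0] = 16): d = {'a': [16, 19], 'b': [16]}
After line 3 (b.extend(a) appends [16, 19]): d = {'a': [16, 19], 'b': [16, 16, 19]}
After line 4: result = d['b'] = [16, 16, 19]

[16, 16, 19]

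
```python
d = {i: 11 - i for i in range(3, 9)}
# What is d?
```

{3: 8, 4: 7, 5: 6, 6: 5, 7: 4, 8: 3}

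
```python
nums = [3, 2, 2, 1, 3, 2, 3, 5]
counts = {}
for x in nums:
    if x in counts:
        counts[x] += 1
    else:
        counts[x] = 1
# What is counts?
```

Initial: counts = {}, nums = [3, 2, 2, 1, 3, 2, 3, 5]
See 3: counts = {3: 1}
See 2: counts = {3: 1, 2: 1}
See 2: counts = {3: 1, 2: 2}
See 1: counts = {3: 1, 2: 2, 1: 1}
See 3: counts = {3: 2, 2: 2, 1: 1}
See 2: counts = {3: 2, 2: 3, 1: 1}
See 3: counts = {3: 3, 2: 3, 1: 1}
See 5: counts = {3: 3, 2: 3, 1: 1, 5: 1}

{3: 3, 2: 3, 1: 1, 5: 1}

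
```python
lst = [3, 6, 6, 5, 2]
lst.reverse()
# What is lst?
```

[2, 5, 6, 6, 3]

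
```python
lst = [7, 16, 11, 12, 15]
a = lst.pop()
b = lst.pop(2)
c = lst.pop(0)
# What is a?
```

After line 1: lst = [7, 16, 11, 12, 15]
After line 2 (pop() -> a = 15): lst = [7, 16, 11, 12]
After line 3 (pop(2) -> b = 11): lst = [7, 16, 12]
After line 4 (pop(0) -> c = 7): lst = [16, 12]

15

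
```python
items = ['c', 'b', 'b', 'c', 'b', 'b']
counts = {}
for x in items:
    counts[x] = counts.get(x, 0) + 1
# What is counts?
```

Initial: counts = {}, items = ['c', 'b', 'b', 'c', 'b', 'b']
See 'c': counts = {'c': 1}
See 'b': counts = {'c': 1, 'b': 1}
See 'b': counts = {'c': 1, 'b': 2}
See 'c': counts = {'c': 2, 'b': 2}
See 'b': counts = {'c': 2, 'b': 3}
See 'b': counts = {'c': 2, 'b': 4}

{'c': 2, 'b': 4}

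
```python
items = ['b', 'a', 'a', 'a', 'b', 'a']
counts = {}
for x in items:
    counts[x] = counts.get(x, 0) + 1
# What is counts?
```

Initial: counts = {}, items = ['b', 'a', 'a', 'a', 'b', 'a']
See 'b': counts = {'b': 1}
See 'a': counts = {'b': 1, 'a': 1}
See 'a': counts = {'b': 1, 'a': 2}
See 'a': counts = {'b': 1, 'a': 3}
See 'b': counts = {'b': 2, 'a': 3}
See 'a': counts = {'b': 2, 'a': 4}

{'b': 2, 'a': 4}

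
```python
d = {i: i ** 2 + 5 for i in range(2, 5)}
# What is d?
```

{2: 9, 3: 14, 4: 21}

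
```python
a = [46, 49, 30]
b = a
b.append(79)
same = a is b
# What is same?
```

After line 1: a = [46, 49, 30]
After line 2 (b = a is an alias, same object): a = [46, 49, 30], b = [46, 49, 30]
After line 3 (b.append mutates the shared list): a = [46, 49, 30, 79], b = [46, 49, 30, 79]
After line 4 (same = a is b; same object -> True): same = True

True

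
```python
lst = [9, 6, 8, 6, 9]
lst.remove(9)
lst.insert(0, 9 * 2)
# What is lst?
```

After line 1: lst = [9, 6, 8, 6, 9]
After line 2 (remove first 9): lst = [6, 8, 6, 9]
After line 3 (insert 18 at index 0): lst = [18, 6, 8, 6, 9]

[18, 6, 8, 6, 9]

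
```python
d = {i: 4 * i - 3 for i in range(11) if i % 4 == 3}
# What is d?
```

{3: 9, 7: 25}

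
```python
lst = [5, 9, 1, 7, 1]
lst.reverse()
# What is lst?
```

[1, 7, 1, 9, 5]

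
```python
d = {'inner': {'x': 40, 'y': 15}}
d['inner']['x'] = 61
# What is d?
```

After line 1: d = {'inner': {'x': 40, 'y': 15}}
After line 2 (inner x overwritten): d = {'inner': {'x': 61, 'y': 15}}

{'inner': {'x': 61, 'y': 15}}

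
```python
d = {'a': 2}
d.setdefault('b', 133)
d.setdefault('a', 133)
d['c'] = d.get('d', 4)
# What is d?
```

After line 1: d = {'a': 2}
After line 2 (setdefault adds 'b'=133): d = {'a': 2, 'b': 133}
After line 3 (setdefault 'a' no-op, already exists): d = {'a': 2, 'b': 133}
After line 4 (get('d', 4) returns default since 'd' not in d): d = {'a': 2, 'b': 133, 'c': 4}

{'a': 2, 'b': 133, 'c': 4}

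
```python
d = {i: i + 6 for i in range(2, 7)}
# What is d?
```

{2: 8, 3: 9, 4: 10, 5: 11, 6: 12}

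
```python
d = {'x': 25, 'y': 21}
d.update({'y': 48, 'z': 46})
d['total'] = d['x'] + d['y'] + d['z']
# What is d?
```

After line 1: d = {'x': 25, 'y': 21}
After line 2 (y overwritten, z added): d = {'x': 25, 'y': 48, 'z': 46}
After line 3 (total = 25 + 48 + 46 = 119): d = {'x': 25, 'y': 48, 'z': 46, 'total': 119}

{'x': 25, 'y': 48, 'z': 46, 'total': 119}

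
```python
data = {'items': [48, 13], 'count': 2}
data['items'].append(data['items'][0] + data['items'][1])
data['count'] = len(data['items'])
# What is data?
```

After line 1: data = {'items': [48, 13], 'count': 2}
After line 2 (append 48 + 13 = 61): data = {'items': [48, 13, 61], 'count': 2}
After line 3 (count = len(items) = 3): data = {'items': [48, 13, 61], 'count': 3}

{'items': [48, 13, 61], 'count': 3}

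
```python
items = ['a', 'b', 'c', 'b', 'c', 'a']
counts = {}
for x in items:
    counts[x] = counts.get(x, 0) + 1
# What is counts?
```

Initial: counts = {}, items = ['a', 'b', 'c', 'b', 'c', 'a']
See 'a': counts = {'a': 1}
See 'b': counts = {'a': 1, 'b': 1}
See 'c': counts = {'a': 1, 'b': 1, 'c': 1}
See 'b': counts = {'a': 1, 'b': 2, 'c': 1}
See 'c': counts = {'a': 1, 'b': 2, 'c': 2}
See 'a': counts = {'a': 2, 'b': 2, 'c': 2}

{'a': 2, 'b': 2, 'c': 2}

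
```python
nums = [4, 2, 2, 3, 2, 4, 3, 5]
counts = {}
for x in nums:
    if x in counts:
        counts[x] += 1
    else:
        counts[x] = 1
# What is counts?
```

Initial: counts = {}, nums = [4, 2, 2, 3, 2, 4, 3, 5]
See 4: counts = {4: 1}
See 2: counts = {4: 1, 2: 1}
See 2: counts = {4: 1, 2: 2}
See 3: counts = {4: 1, 2: 2, 3: 1}
See 2: counts = {4: 1, 2: 3, 3: 1}
See 4: counts = {4: 2, 2: 3, 3: 1}
See 3: counts = {4: 2, 2: 3, 3: 2}
See 5: counts = {4: 2, 2: 3, 3: 2, 5: 1}

{4: 2, 2: 3, 3: 2, 5: 1}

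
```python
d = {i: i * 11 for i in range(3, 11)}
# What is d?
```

{3: 33, 4: 44, 5: 55, 6: 66, 7: 77, 8: 88, 9: 99, 10: 110}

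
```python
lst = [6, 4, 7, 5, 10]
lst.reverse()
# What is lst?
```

[10, 5, 7, 4, 6]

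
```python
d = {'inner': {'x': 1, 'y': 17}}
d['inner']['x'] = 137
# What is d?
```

After line 1: d = {'inner': {'x': 1, 'y': 17}}
After line 2 (inner x overwritten): d = {'inner': {'x': 137, 'y': 17}}

{'inner': {'x': 137, 'y': 17}}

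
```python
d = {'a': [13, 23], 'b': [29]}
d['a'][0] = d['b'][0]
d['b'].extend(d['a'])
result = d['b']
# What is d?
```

After line 1: d = {'a': [13, 23], 'b': [29]}
After line 2 (a[0] = b[0] = 29): d = {'a': [29, 23], 'b': [29]}
After line 3 (b.extend(a) appends [29, 23]): d = {'a': [29, 23], 'b': [29, 29, 23]}
After line 4: result = d['b'] = [29, 29, 23]

{'a': [29, 23], 'b': [29, 29, 23]}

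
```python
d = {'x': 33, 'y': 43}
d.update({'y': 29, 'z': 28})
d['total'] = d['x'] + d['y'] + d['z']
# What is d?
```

After line 1: d = {'x': 33, 'y': 43}
After line 2 (y overwritten, z added): d = {'x': 33, 'y': 29, 'z': 28}
After line 3 (total = 33 + 29 + 28 = 90): d = {'x': 33, 'y': 29, 'z': 28, 'total': 90}

{'x': 33, 'y': 29, 'z': 28, 'total': 90}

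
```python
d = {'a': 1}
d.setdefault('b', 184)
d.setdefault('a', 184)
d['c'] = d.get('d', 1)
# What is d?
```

After line 1: d = {'a': 1}
After line 2 (setdefault adds 'b'=184): d = {'a': 1, 'b': 184}
After line 3 (setdefault 'a' no-op, already exists): d = {'a': 1, 'b': 184}
After line 4 (get('d', 1) returns default since 'd' not in d): d = {'a': 1, 'b': 184, 'c': 1}

{'a': 1, 'b': 184, 'c': 1}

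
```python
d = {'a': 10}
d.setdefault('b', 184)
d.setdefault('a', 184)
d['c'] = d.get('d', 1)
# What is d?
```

After line 1: d = {'a': 10}
After line 2 (setdefault adds 'b'=184): d = {'a': 10, 'b': 184}
After line 3 (setdefault 'a' no-op, already exists): d = {'a': 10, 'b': 184}
After line 4 (get('d', 1) returns default since 'd' not in d): d = {'a': 10, 'b': 184, 'c': 1}

{'a': 10, 'b': 184, 'c': 1}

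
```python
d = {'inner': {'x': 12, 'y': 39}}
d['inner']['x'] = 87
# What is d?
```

After line 1: d = {'inner': {'x': 12, 'y': 39}}
After line 2 (inner x overwritten): d = {'inner': {'x': 87, 'y': 39}}

{'inner': {'x': 87, 'y': 39}}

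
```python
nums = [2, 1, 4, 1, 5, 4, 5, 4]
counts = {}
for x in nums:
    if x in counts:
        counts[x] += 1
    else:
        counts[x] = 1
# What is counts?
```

Initial: counts = {}, nums = [2, 1, 4, 1, 5, 4, 5, 4]
See 2: counts = {2: 1}
See 1: counts = {2: 1, 1: 1}
See 4: counts = {2: 1, 1: 1, 4: 1}
See 1: counts = {2: 1, 1: 2, 4: 1}
See 5: counts = {2: 1, 1: 2, 4: 1, 5: 1}
See 4: counts = {2: 1, 1: 2, 4: 2, 5: 1}
See 5: counts = {2: 1, 1: 2, 4: 2, 5: 2}
See 4: counts = {2: 1, 1: 2, 4: 3, 5: 2}

{2: 1, 1: 2, 4: 3, 5: 2}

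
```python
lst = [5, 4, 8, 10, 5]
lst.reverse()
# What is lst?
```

[5, 10, 8, 4, 5]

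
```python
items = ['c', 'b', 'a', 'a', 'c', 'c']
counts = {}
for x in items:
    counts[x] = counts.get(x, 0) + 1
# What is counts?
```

Initial: counts = {}, items = ['c', 'b', 'a', 'a', 'c', 'c']
See 'c': counts = {'c': 1}
See 'b': counts = {'c': 1, 'b': 1}
See 'a': counts = {'c': 1, 'b': 1, 'a': 1}
See 'a': counts = {'c': 1, 'b': 1, 'a': 2}
See 'c': counts = {'c': 2, 'b': 1, 'a': 2}
See 'c': counts = {'c': 3, 'b': 1, 'a': 2}

{'c': 3, 'b': 1, 'a': 2}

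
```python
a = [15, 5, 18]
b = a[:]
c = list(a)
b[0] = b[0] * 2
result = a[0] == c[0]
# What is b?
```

After line 1: a = [15, 5, 18]
After line 2 (b = a[:], copy): a = [15, 5, 18], b = [15, 5, 18]
After line 3 (c = list(a) is a copy, new object): c = [15, 5, 18]
After line 4 (b[0] = 15 * 2 = 30; only b mutates (copy)): a = [15, 5, 18], b = [30, 5, 18], c = [15, 5, 18]
After line 5 (a[0] = 15, c[0] = 15; result = True)

[30, 5, 18]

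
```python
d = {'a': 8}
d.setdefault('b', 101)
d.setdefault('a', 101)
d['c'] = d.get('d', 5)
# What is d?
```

After line 1: d = {'a': 8}
After line 2 (setdefault adds 'b'=101): d = {'a': 8, 'b': 101}
After line 3 (setdefault 'a' no-op, already exists): d = {'a': 8, 'b': 101}
After line 4 (get('d', 5) returns default since 'd' not in d): d = {'a': 8, 'b': 101, 'c': 5}

{'a': 8, 'b': 101, 'c': 5}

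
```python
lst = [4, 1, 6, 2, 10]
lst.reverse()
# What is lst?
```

[10, 2, 6, 1, 4]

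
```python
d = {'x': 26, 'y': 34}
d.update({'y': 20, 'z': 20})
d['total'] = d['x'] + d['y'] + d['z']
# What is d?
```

After line 1: d = {'x': 26, 'y': 34}
After line 2 (y overwritten, z added): d = {'x': 26, 'y': 20, 'z': 20}
After line 3 (total = 26 + 20 + 20 = 66): d = {'x': 26, 'y': 20, 'z': 20, 'total': 66}

{'x': 26, 'y': 20, 'z': 20, 'total': 66}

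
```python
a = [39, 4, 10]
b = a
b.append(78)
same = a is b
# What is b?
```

After line 1: a = [39, 4, 10]
After line 2 (b = a is an alias, same object): a = [39, 4, 10], b = [39, 4, 10]
After line 3 (b.append mutates the shared list): a = [39, 4, 10, 78], b = [39, 4, 10, 78]
After line 4 (same = a is b; same object -> True): same = True

[39, 4, 10, 78]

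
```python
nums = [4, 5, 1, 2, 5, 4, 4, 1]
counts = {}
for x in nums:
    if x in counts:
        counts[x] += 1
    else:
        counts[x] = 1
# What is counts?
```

Initial: counts = {}, nums = [4, 5, 1, 2, 5, 4, 4, 1]
See 4: counts = {4: 1}
See 5: counts = {4: 1, 5: 1}
See 1: counts = {4: 1, 5: 1, 1: 1}
See 2: counts = {4: 1, 5: 1, 1: 1, 2: 1}
See 5: counts = {4: 1, 5: 2, 1: 1, 2: 1}
See 4: counts = {4: 2, 5: 2, 1: 1, 2: 1}
See 4: counts = {4: 3, 5: 2, 1: 1, 2: 1}
See 1: counts = {4: 3, 5: 2, 1: 2, 2: 1}

{4: 3, 5: 2, 1: 2, 2: 1}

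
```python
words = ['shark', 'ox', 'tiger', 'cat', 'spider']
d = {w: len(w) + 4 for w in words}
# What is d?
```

{'shark': 9, 'ox': 6, 'tiger': 9, 'cat': 7, 'spider': 10}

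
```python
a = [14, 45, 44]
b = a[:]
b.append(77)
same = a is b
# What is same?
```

After line 1: a = [14, 45, 44]
After line 2 (b = a[:] is a shallow copy, new object): a = [14, 45, 44], b = [14, 45, 44]
After line 3 (append only mutates b): a = [14, 45, 44], b = [14, 45, 44, 77]
After line 4 (same = a is b; different objects -> False): same = False

False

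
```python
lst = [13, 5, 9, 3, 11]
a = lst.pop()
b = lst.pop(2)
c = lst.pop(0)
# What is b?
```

After line 1: lst = [13, 5, 9, 3, 11]
After line 2 (pop() -> a = 11): lst = [13, 5, 9, 3]
After line 3 (pop(2) -> b = 9): lst = [13, 5, 3]
After line 4 (pop(0) -> c = 13): lst = [5, 3]

9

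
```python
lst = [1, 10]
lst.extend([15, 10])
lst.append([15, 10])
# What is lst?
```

After line 1: lst = [1, 10]
After line 2 (extend unpacks [15, 10]): lst = [1, 10, 15, 10]
After line 3 (append adds [15, 10] as single element): lst = [1, 10, 15, 10, [15, 10]]

[1, 10, 15, 10, [15, 10]]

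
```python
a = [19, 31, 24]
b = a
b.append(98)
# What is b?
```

After line 1: a = [19, 31, 24]
After line 2 (b = a is an alias, same object): a = [19, 31, 24], b = [19, 31, 24]
After line 3 (b.append mutates the shared list): a = [19, 31, 24, 98], b = [19, 31, 24, 98]

[19, 31, 24, 98]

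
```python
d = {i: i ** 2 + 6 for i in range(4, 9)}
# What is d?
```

{4: 22, 5: 31, 6: 42, 7: 55, 8: 70}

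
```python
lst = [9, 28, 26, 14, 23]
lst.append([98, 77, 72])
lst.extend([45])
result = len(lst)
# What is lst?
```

After line 1: lst = [9, 28, 26, 14, 23]
After line 2 (append adds [98, 77, 72] as single element): lst = [9, 28, 26, 14, 23, [98, 77, 72]]
After line 3 (extend unpacks [45], adds 45): lst = [9, 28, 26, 14, 23, [98, 77, 72], 45]
After line 4: result = len(lst) = 7

[9, 28, 26, 14, 23, [98, 77, 72], 45]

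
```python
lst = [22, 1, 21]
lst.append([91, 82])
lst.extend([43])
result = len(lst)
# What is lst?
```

After line 1: lst = [22, 1, 21]
After line 2 (append adds [91, 82] as single element): lst = [22, 1, 21, [91, 82]]
After line 3 (extend unpacks [43], adds 43): lst = [22, 1, 21, [91, 82], 43]
After line 4: result = len(lst) = 5

[22, 1, 21, [91, 82], 43]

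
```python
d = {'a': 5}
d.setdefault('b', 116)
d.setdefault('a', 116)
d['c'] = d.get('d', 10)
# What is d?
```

After line 1: d = {'a': 5}
After line 2 (setdefault adds 'b'=116): d = {'a': 5, 'b': 116}
After line 3 (setdefault 'a' no-op, already exists): d = {'a': 5, 'b': 116}
After line 4 (get('d', 10) returns default since 'd' not in d): d = {'a': 5, 'b': 116, 'c': 10}

{'a': 5, 'b': 116, 'c': 10}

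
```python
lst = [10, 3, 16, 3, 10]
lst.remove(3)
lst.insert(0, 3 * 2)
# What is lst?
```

After line 1: lst = [10, 3, 16, 3, 10]
After line 2 (remove first 3): lst = [10, 16, 3, 10]
After line 3 (insert 6 at index 0): lst = [6, 10, 16, 3, 10]

[6, 10, 16, 3, 10]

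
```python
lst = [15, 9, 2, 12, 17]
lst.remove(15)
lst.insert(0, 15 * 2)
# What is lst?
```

After line 1: lst = [15, 9, 2, 12, 17]
After line 2 (remove first 15): lst = [9, 2, 12, 17]
After line 3 (insert 30 at index 0): lst = [30, 9, 2, 12, 17]

[30, 9, 2, 12, 17]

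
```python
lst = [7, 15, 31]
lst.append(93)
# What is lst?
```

[7, 15, 31, 93]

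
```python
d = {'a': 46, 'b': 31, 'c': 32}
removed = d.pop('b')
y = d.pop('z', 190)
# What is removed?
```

After line 1: d = {'a': 46, 'b': 31, 'c': 32}
After line 2 (pop 'b' returns 31): d = {'a': 46, 'c': 32}, removed = 31
After line 3 (pop 'z' missing, returns default 190): d = {'a': 46, 'c': 32}, y = 190

31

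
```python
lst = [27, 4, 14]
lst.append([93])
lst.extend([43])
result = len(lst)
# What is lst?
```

After line 1: lst = [27, 4, 14]
After line 2 (append adds [93] as single element): lst = [27, 4, 14, [93]]
After line 3 (extend unpacks [43], adds 43): lst = [27, 4, 14, [93], 43]
After line 4: result = len(lst) = 5

[27, 4, 14, [93], 43]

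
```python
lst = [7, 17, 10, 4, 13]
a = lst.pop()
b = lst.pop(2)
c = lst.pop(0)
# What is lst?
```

After line 1: lst = [7, 17, 10, 4, 13]
After line 2 (pop() -> a = 13): lst = [7, 17, 10, 4]
After line 3 (pop(2) -> b = 10): lst = [7, 17, 4]
After line 4 (pop(0) -> c = 7): lst = [17, 4]

[17, 4]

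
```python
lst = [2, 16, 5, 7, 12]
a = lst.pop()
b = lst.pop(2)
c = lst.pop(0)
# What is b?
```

After line 1: lst = [2, 16, 5, 7, 12]
After line 2 (pop() -> a = 12): lst = [2, 16, 5, 7]
After line 3 (pop(2) -> b = 5): lst = [2, 16, 7]
After line 4 (pop(0) -> c = 2): lst = [16, 7]

5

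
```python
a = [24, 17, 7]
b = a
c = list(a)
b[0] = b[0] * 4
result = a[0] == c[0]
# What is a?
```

After line 1: a = [24, 17, 7]
After line 2 (b = a, alias): a = [24, 17, 7], b = [24, 17, 7]
After line 3 (c = list(a) is a copy, new object): c = [24, 17, 7]
After line 4 (b[0] = 24 * 4 = 96; mutates shared a/b): a = b = [96, 17, 7], c = [24, 17, 7]
After line 5 (a[0] = 96, c[0] = 24; result = False)

[96, 17, 7]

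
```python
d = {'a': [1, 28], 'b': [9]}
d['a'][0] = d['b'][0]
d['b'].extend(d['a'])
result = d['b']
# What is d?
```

After line 1: d = {'a': [1, 28], 'b': [9]}
After line 2 (a[0] = b[0] = 9): d = {'a': [9, 28], 'b': [9]}
After line 3 (b.extend(a) appends [9, 28]): d = {'a': [9, 28], 'b': [9, 9, 28]}
After line 4: result = d['b'] = [9, 9, 28]

{'a': [9, 28], 'b': [9, 9, 28]}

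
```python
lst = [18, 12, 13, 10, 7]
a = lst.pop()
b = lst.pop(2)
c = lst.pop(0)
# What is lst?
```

After line 1: lst = [18, 12, 13, 10, 7]
After line 2 (pop() -> a = 7): lst = [18, 12, 13, 10]
After line 3 (pop(2) -> b = 13): lst = [18, 12, 10]
After line 4 (pop(0) -> c = 18): lst = [12, 10]

[12, 10]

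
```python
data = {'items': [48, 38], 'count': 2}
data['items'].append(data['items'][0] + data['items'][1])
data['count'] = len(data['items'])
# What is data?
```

After line 1: data = {'items': [48, 38], 'count': 2}
After line 2 (append 48 + 38 = 86): data = {'items': [48, 38, 86], 'count': 2}
After line 3 (count = len(items) = 3): data = {'items': [48, 38, 86], 'count': 3}

{'items': [48, 38, 86], 'count': 3}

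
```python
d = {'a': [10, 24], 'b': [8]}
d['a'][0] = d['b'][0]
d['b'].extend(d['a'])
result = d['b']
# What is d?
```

After line 1: d = {'a': [10, 24], 'b': [8]}
After line 2 (a[0] = b[0] = 8): d = {'a': [8, 24], 'b': [8]}
After line 3 (b.extend(a) appends [8, 24]): d = {'a': [8, 24], 'b': [8, 8, 24]}
After line 4: result = d['b'] = [8, 8, 24]

{'a': [8, 24], 'b': [8, 8, 24]}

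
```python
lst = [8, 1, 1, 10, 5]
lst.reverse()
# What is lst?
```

[5, 10, 1, 1, 8]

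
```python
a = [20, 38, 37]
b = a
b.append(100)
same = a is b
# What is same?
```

After line 1: a = [20, 38, 37]
After line 2 (b = a is an alias, same object): a = [20, 38, 37], b = [20, 38, 37]
After line 3 (b.append mutates the shared list): a = [20, 38, 37, 100], b = [20, 38, 37, 100]
After line 4 (same = a is b; same object -> True): same = True

True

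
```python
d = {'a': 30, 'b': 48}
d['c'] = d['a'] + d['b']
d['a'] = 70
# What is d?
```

After line 1: d = {'a': 30, 'b': 48}
After line 2 (d['c'] = 30 + 48): d = {'a': 30, 'b': 48, 'c': 78}
After line 3: d = {'a': 70, 'b': 48, 'c': 78}

{'a': 70, 'b': 48, 'c': 78}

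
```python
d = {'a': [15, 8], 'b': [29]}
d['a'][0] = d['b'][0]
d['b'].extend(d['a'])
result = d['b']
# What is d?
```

After line 1: d = {'a': [15, 8], 'b': [29]}
After line 2 (a[0] = b[0] = 29): d = {'a': [29, 8], 'b': [29]}
After line 3 (b.extend(a) appends [29, 8]): d = {'a': [29, 8], 'b': [29, 29, 8]}
After line 4: result = d['b'] = [29, 29, 8]

{'a': [29, 8], 'b': [29, 29, 8]}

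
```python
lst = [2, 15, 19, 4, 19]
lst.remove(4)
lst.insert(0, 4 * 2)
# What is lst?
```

After line 1: lst = [2, 15, 19, 4, 19]
After line 2 (remove first 4): lst = [2, 15, 19, 19]
After line 3 (insert 8 at index 0): lst = [8, 2, 15, 19, 19]

[8, 2, 15, 19, 19]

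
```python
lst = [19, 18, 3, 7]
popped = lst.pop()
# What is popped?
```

7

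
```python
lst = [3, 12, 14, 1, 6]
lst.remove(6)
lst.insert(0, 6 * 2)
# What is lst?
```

After line 1: lst = [3, 12, 14, 1, 6]
After line 2 (remove first 6): lst = [3, 12, 14, 1]
After line 3 (insert 12 at index 0): lst = [12, 3, 12, 14, 1]

[12, 3, 12, 14, 1]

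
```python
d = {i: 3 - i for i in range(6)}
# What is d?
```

{0: 3, 1: 2, 2: 1, 3: 0, 4: -1, 5: -2}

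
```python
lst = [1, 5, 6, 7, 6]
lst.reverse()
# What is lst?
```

[6, 7, 6, 5, 1]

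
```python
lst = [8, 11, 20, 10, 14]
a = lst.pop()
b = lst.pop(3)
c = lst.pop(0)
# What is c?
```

After line 1: lst = [8, 11, 20, 10, 14]
After line 2 (pop() -> a = 14): lst = [8, 11, 20, 10]
After line 3 (pop(3) -> b = 10): lst = [8, 11, 20]
After line 4 (pop(0) -> c = 8): lst = [11, 20]

8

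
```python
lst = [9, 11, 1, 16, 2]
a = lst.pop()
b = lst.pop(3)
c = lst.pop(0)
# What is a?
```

After line 1: lst = [9, 11, 1, 16, 2]
After line 2 (pop() -> a = 2): lst = [9, 11, 1, 16]
After line 3 (pop(3) -> b = 16): lst = [9, 11, 1]
After line 4 (pop(0) -> c = 9): lst = [11, 1]

2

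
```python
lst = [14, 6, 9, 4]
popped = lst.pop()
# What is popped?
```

4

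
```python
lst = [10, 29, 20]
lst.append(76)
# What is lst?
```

[10, 29, 20, 76]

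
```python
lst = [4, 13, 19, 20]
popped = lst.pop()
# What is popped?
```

20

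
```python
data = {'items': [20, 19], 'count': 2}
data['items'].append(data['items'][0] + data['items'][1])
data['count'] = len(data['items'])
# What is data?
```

After line 1: data = {'items': [20, 19], 'count': 2}
After line 2 (append 20 + 19 = 39): data = {'items': [20, 19, 39], 'count': 2}
After line 3 (count = len(items) = 3): data = {'items': [20, 19, 39], 'count': 3}

{'items': [20, 19, 39], 'count': 3}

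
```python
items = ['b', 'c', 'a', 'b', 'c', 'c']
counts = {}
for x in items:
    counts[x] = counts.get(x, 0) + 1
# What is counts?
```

Initial: counts = {}, items = ['b', 'c', 'a', 'b', 'c', 'c']
See 'b': counts = {'b': 1}
See 'c': counts = {'b': 1, 'c': 1}
See 'a': counts = {'b': 1, 'c': 1, 'a': 1}
See 'b': counts = {'b': 2, 'c': 1, 'a': 1}
See 'c': counts = {'b': 2, 'c': 2, 'a': 1}
See 'c': counts = {'b': 2, 'c': 3, 'a': 1}

{'b': 2, 'c': 3, 'a': 1}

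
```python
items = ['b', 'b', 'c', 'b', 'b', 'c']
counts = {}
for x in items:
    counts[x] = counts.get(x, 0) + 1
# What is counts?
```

Initial: counts = {}, items = ['b', 'b', 'c', 'b', 'b', 'c']
See 'b': counts = {'b': 1}
See 'b': counts = {'b': 2}
See 'c': counts = {'b': 2, 'c': 1}
See 'b': counts = {'b': 3, 'c': 1}
See 'b': counts = {'b': 4, 'c': 1}
See 'c': counts = {'b': 4, 'c': 2}

{'b': 4, 'c': 2}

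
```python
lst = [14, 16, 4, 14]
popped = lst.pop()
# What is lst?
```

[14, 16, 4]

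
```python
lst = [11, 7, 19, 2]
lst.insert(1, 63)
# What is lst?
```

[11, 63, 7, 19, 2]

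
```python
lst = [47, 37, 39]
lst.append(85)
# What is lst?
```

[47, 37, 39, 85]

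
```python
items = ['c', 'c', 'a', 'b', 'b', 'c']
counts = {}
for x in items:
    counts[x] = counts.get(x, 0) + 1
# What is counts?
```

Initial: counts = {}, items = ['c', 'c', 'a', 'b', 'b', 'c']
See 'c': counts = {'c': 1}
See 'c': counts = {'c': 2}
See 'a': counts = {'c': 2, 'a': 1}
See 'b': counts = {'c': 2, 'a': 1, 'b': 1}
See 'b': counts = {'c': 2, 'a': 1, 'b': 2}
See 'c': counts = {'c': 3, 'a': 1, 'b': 2}

{'c': 3, 'a': 1, 'b': 2}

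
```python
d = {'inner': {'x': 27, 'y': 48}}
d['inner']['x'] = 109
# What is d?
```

After line 1: d = {'inner': {'x': 27, 'y': 48}}
After line 2 (inner x overwritten): d = {'inner': {'x': 109, 'y': 48}}

{'inner': {'x': 109, 'y': 48}}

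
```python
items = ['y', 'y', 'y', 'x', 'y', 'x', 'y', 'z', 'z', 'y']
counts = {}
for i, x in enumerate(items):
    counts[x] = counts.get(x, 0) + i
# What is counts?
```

Initial: counts = {}, items = ['y', 'y', 'y', 'x', 'y', 'x', 'y', 'z', 'z', 'y']
i=0, x='y': counts = {'y': 0}
i=1, x='y': counts = {'y': 1}
i=2, x='y': counts = {'y': 3}
i=3, x='x': counts = {'y': 3, 'x': 3}
i=4, x='y': counts = {'y': 7, 'x': 3}
i=5, x='x': counts = {'y': 7, 'x': 8}
i=6, x='y': counts = {'y': 13, 'x': 8}
i=7, x='z': counts = {'y': 13, 'x': 8, 'z': 7}
i=8, x='z': counts = {'y': 13, 'x': 8, 'z': 15}
i=9, x='y': counts = {'y': 22, 'x': 8, 'z': 15}

{'y': 22, 'x': 8, 'z': 15}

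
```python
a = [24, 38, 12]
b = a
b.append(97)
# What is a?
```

After line 1: a = [24, 38, 12]
After line 2 (b = a is an alias, same object): a = [24, 38, 12], b = [24, 38, 12]
After line 3 (b.append mutates the shared list): a = [24, 38, 12, 97], b = [24, 38, 12, 97]

[24, 38, 12, 97]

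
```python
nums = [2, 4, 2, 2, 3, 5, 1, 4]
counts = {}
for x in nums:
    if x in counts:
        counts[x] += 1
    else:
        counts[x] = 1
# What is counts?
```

Initial: counts = {}, nums = [2, 4, 2, 2, 3, 5, 1, 4]
See 2: counts = {2: 1}
See 4: counts = {2: 1, 4: 1}
See 2: counts = {2: 2, 4: 1}
See 2: counts = {2: 3, 4: 1}
See 3: counts = {2: 3, 4: 1, 3: 1}
See 5: counts = {2: 3, 4: 1, 3: 1, 5: 1}
See 1: counts = {2: 3, 4: 1, 3: 1, 5: 1, 1: 1}
See 4: counts = {2: 3, 4: 2, 3: 1, 5: 1, 1: 1}

{2: 3, 4: 2, 3: 1, 5: 1, 1: 1}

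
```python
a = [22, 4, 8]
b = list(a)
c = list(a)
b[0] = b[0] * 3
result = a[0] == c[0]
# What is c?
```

After line 1: a = [22, 4, 8]
After line 2 (b = list(a), copy): a = [22, 4, 8], b = [22, 4, 8]
After line 3 (c = list(a) is a copy, new object): c = [22, 4, 8]
After line 4 (b[0] = 22 * 3 = 66; only b mutates (copy)): a = [22, 4, 8], b = [66, 4, 8], c = [22, 4, 8]
After line 5 (a[0] = 22, c[0] = 22; result = True)

[22, 4, 8]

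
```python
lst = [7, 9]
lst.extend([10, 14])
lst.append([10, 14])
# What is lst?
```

After line 1: lst = [7, 9]
After line 2 (extend unpacks [10, 14]): lst = [7, 9, 10, 14]
After line 3 (append adds [10, 14] as single element): lst = [7, 9, 10, 14, [10, 14]]

[7, 9, 10, 14, [10, 14]]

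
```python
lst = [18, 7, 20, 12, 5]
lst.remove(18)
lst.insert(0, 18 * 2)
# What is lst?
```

After line 1: lst = [18, 7, 20, 12, 5]
After line 2 (remove first 18): lst = [7, 20, 12, 5]
After line 3 (insert 36 at index 0): lst = [36, 7, 20, 12, 5]

[36, 7, 20, 12, 5]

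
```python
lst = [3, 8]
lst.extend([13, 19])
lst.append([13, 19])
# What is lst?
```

After line 1: lst = [3, 8]
After line 2 (extend unpacks [13, 19]): lst = [3, 8, 13, 19]
After line 3 (append adds [13, 19] as single element): lst = [3, 8, 13, 19, [13, 19]]

[3, 8, 13, 19, [13, 19]]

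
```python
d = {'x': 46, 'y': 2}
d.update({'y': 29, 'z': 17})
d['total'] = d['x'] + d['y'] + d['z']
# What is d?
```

After line 1: d = {'x': 46, 'y': 2}
After line 2 (y overwritten, z added): d = {'x': 46, 'y': 29, 'z': 17}
After line 3 (total = 46 + 29 + 17 = 92): d = {'x': 46, 'y': 29, 'z': 17, 'total': 92}

{'x': 46, 'y': 29, 'z': 17, 'total': 92}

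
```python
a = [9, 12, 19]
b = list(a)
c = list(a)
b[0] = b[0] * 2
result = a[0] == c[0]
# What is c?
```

After line 1: a = [9, 12, 19]
After line 2 (b = list(a), copy): a = [9, 12, 19], b = [9, 12, 19]
After line 3 (c = list(a) is a copy, new object): c = [9, 12, 19]
After line 4 (b[0] = 9 * 2 = 18; only b mutates (copy)): a = [9, 12, 19], b = [18, 12, 19], c = [9, 12, 19]
After line 5 (a[0] = 9, c[0] = 9; result = True)

[9, 12, 19]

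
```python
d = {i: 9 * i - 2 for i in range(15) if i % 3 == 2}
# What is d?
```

{2: 16, 5: 43, 8: 70, 11: 97, 14: 124}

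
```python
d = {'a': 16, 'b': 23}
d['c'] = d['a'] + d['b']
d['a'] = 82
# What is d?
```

After line 1: d = {'a': 16, 'b': 23}
After line 2 (d['c'] = 16 + 23): d = {'a': 16, 'b': 23, 'c': 39}
After line 3: d = {'a': 82, 'b': 23, 'c': 39}

{'a': 82, 'b': 23, 'c': 39}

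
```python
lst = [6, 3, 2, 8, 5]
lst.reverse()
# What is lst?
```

[5, 8, 2, 3, 6]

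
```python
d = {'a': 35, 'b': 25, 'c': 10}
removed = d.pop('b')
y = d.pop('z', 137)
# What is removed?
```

After line 1: d = {'a': 35, 'b': 25, 'c': 10}
After line 2 (pop 'b' returns 25): d = {'a': 35, 'c': 10}, removed = 25
After line 3 (pop 'z' missing, returns default 137): d = {'a': 35, 'c': 10}, y = 137

25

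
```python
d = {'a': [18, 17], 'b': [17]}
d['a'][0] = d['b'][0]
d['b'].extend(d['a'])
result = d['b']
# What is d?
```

After line 1: d = {'a': [18, 17], 'b': [17]}
After line 2 (a[0] = b[0] = 17): d = {'a': [17, 17], 'b': [17]}
After line 3 (b.extend(a) appends [17, 17]): d = {'a': [17, 17], 'b': [17, 17, 17]}
After line 4: result = d['b'] = [17, 17, 17]

{'a': [17, 17], 'b': [17, 17, 17]}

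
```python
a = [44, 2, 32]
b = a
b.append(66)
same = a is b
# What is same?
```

After line 1: a = [44, 2, 32]
After line 2 (b = a is an alias, same object): a = [44, 2, 32], b = [44, 2, 32]
After line 3 (b.append mutates the shared list): a = [44, 2, 32, 66], b = [44, 2, 32, 66]
After line 4 (same = a is b; same object -> True): same = True

True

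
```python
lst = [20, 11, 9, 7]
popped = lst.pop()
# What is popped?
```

7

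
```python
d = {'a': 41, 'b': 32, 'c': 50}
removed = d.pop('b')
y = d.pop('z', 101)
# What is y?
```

After line 1: d = {'a': 41, 'b': 32, 'c': 50}
After line 2 (pop 'b' returns 32): d = {'a': 41, 'c': 50}, removed = 32
After line 3 (pop 'z' missing, returns default 101): d = {'a': 41, 'c': 50}, y = 101

101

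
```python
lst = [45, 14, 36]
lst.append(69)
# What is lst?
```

[45, 14, 36, 69]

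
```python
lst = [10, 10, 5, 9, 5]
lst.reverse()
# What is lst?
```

[5, 9, 5, 10, 10]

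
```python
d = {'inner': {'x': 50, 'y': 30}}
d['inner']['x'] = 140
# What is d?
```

After line 1: d = {'inner': {'x': 50, 'y': 30}}
After line 2 (inner x overwritten): d = {'inner': {'x': 140, 'y': 30}}

{'inner': {'x': 140, 'y': 30}}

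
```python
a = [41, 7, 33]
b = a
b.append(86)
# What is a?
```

After line 1: a = [41, 7, 33]
After line 2 (b = a is an alias, same object): a = [41, 7, 33], b = [41, 7, 33]
After line 3 (b.append mutates the shared list): a = [41, 7, 33, 86], b = [41, 7, 33, 86]

[41, 7, 33, 86]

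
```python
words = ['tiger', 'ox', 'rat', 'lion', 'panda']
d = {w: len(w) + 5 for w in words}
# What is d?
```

{'tiger': 10, 'ox': 7, 'rat': 8, 'lion': 9, 'panda': 10}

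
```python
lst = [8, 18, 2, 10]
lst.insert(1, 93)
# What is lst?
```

[8, 93, 18, 2, 10]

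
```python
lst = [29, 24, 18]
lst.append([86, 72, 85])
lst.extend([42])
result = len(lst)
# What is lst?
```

After line 1: lst = [29, 24, 18]
After line 2 (append adds [86, 72, 85] as single element): lst = [29, 24, 18, [86, 72, 85]]
After line 3 (extend unpacks [42], adds 42): lst = [29, 24, 18, [86, 72, 85], 42]
After line 4: result = len(lst) = 5

[29, 24, 18, [86, 72, 85], 42]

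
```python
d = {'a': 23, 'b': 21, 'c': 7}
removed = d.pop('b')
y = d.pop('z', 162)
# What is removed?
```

After line 1: d = {'a': 23, 'b': 21, 'c': 7}
After line 2 (pop 'b' returns 21): d = {'a': 23, 'c': 7}, removed = 21
After line 3 (pop 'z' missing, returns default 162): d = {'a': 23, 'c': 7}, y = 162

21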